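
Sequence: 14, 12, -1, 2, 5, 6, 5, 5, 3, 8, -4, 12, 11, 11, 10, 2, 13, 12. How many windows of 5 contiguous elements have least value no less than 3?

[14, 12, -1, 2, 5] → min -1
[12, -1, 2, 5, 6] → min -1
[-1, 2, 5, 6, 5] → min -1
[2, 5, 6, 5, 5] → min 2
[5, 6, 5, 5, 3] → min 3  ≥ 3 ✓
[6, 5, 5, 3, 8] → min 3  ≥ 3 ✓
[5, 5, 3, 8, -4] → min -4
[5, 3, 8, -4, 12] → min -4
[3, 8, -4, 12, 11] → min -4
[8, -4, 12, 11, 11] → min -4
[-4, 12, 11, 11, 10] → min -4
[12, 11, 11, 10, 2] → min 2
[11, 11, 10, 2, 13] → min 2
[11, 10, 2, 13, 12] → min 2
2 windows satisfy the condition.

2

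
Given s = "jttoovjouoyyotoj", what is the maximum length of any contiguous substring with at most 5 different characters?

10

Extend right; when distinct count exceeds 5, shrink from the left:
add j: window [j] (1 distinct), len 1
add t: window [j, t] (2 distinct), len 2
add t: window [j, t, t] (2 distinct), len 3
add o: window [j, t, t, o] (3 distinct), len 4
add o: window [j, t, t, o, o] (3 distinct), len 5
add v: window [j, t, t, o, o, v] (4 distinct), len 6
add j: window [j, t, t, o, o, v, j] (4 distinct), len 7
add o: window [j, t, t, o, o, v, j, o] (4 distinct), len 8
add u: window [j, t, t, o, o, v, j, o, u] (5 distinct), len 9
add o: window [j, t, t, o, o, v, j, o, u, o] (5 distinct), len 10
add y: window [o, o, v, j, o, u, o, y] (5 distinct), len 8
add y: window [o, o, v, j, o, u, o, y, y] (5 distinct), len 9
add o: window [o, o, v, j, o, u, o, y, y, o] (5 distinct), len 10
add t: window [j, o, u, o, y, y, o, t] (5 distinct), len 8
add o: window [j, o, u, o, y, y, o, t, o] (5 distinct), len 9
add j: window [j, o, u, o, y, y, o, t, o, j] (5 distinct), len 10
Longest length with ≤5 distinct: 10.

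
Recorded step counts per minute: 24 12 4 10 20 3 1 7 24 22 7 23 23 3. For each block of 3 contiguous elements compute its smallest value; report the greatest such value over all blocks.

24 12 4 → min 4
12 4 10 → min 4
4 10 20 → min 4
10 20 3 → min 3
20 3 1 → min 1
3 1 7 → min 1
1 7 24 → min 1
7 24 22 → min 7
24 22 7 → min 7
22 7 23 → min 7
7 23 23 → min 7
23 23 3 → min 3
Greatest of these is 7.

7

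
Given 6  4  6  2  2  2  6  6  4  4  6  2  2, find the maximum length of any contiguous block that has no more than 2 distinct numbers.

6

[6] 1 distinct, len 1
[6, 4] 2 distinct, len 2
[6, 4, 6] 2 distinct, len 3
[6, 2] 2 distinct, len 2
[6, 2, 2] 2 distinct, len 3
[6, 2, 2, 2] 2 distinct, len 4
[6, 2, 2, 2, 6] 2 distinct, len 5
[6, 2, 2, 2, 6, 6] 2 distinct, len 6
[6, 6, 4] 2 distinct, len 3
[6, 6, 4, 4] 2 distinct, len 4
[6, 6, 4, 4, 6] 2 distinct, len 5
[6, 2] 2 distinct, len 2
[6, 2, 2] 2 distinct, len 3
Longest length with ≤2 distinct: 6.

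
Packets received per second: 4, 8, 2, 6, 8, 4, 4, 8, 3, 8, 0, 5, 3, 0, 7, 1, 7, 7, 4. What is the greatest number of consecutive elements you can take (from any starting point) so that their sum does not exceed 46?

Extend to the right; shrink from the left whenever the sum exceeds 46:
add 4: [4] sum 4, len 1
add 8: [4, 8] sum 12, len 2
add 2: [4, 8, 2] sum 14, len 3
add 6: [4, 8, 2, 6] sum 20, len 4
add 8: [4, 8, 2, 6, 8] sum 28, len 5
add 4: [4, 8, 2, 6, 8, 4] sum 32, len 6
add 4: [4, 8, 2, 6, 8, 4, 4] sum 36, len 7
add 8: [4, 8, 2, 6, 8, 4, 4, 8] sum 44, len 8
add 3: [8, 2, 6, 8, 4, 4, 8, 3] sum 43, len 8
add 8: [2, 6, 8, 4, 4, 8, 3, 8] sum 43, len 8
add 0: [2, 6, 8, 4, 4, 8, 3, 8, 0] sum 43, len 9
add 5: [6, 8, 4, 4, 8, 3, 8, 0, 5] sum 46, len 9
add 3: [8, 4, 4, 8, 3, 8, 0, 5, 3] sum 43, len 9
add 0: [8, 4, 4, 8, 3, 8, 0, 5, 3, 0] sum 43, len 10
add 7: [4, 4, 8, 3, 8, 0, 5, 3, 0, 7] sum 42, len 10
add 1: [4, 4, 8, 3, 8, 0, 5, 3, 0, 7, 1] sum 43, len 11
add 7: [4, 8, 3, 8, 0, 5, 3, 0, 7, 1, 7] sum 46, len 11
add 7: [3, 8, 0, 5, 3, 0, 7, 1, 7, 7] sum 41, len 10
add 4: [3, 8, 0, 5, 3, 0, 7, 1, 7, 7, 4] sum 45, len 11
Longest length seen: 11.

11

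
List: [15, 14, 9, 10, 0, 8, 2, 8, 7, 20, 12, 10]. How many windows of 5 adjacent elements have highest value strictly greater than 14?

4

(15, 14, 9, 10, 0) → max 15  > 14 ✓
(14, 9, 10, 0, 8) → max 14
(9, 10, 0, 8, 2) → max 10
(10, 0, 8, 2, 8) → max 10
(0, 8, 2, 8, 7) → max 8
(8, 2, 8, 7, 20) → max 20  > 14 ✓
(2, 8, 7, 20, 12) → max 20  > 14 ✓
(8, 7, 20, 12, 10) → max 20  > 14 ✓
4 windows satisfy the condition.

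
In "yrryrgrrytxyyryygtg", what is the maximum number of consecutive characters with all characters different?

[y] len 1
[y, r] len 2
[r] len 1
[r, y] len 2
[y, r] len 2
[y, r, g] len 3
[g, r] len 2
[r] len 1
[r, y] len 2
[r, y, t] len 3
[r, y, t, x] len 4
[t, x, y] len 3
[y] len 1
[y, r] len 2
[r, y] len 2
[y] len 1
[y, g] len 2
[y, g, t] len 3
[t, g] len 2
Longest all-distinct length: 4.

4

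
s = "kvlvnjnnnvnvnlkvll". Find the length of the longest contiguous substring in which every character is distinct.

[k] len 1
[k, v] len 2
[k, v, l] len 3
[l, v] len 2
[l, v, n] len 3
[l, v, n, j] len 4
[j, n] len 2
[n] len 1
[n] len 1
[n, v] len 2
[v, n] len 2
[n, v] len 2
[v, n] len 2
[v, n, l] len 3
[v, n, l, k] len 4
[n, l, k, v] len 4
[k, v, l] len 3
[l] len 1
Longest all-distinct length: 4.

4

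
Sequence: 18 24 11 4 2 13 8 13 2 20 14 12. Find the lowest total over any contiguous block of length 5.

(18, 24, 11, 4, 2) → sum 59
(24, 11, 4, 2, 13) → sum 54
(11, 4, 2, 13, 8) → sum 38
(4, 2, 13, 8, 13) → sum 40
(2, 13, 8, 13, 2) → sum 38
(13, 8, 13, 2, 20) → sum 56
(8, 13, 2, 20, 14) → sum 57
(13, 2, 20, 14, 12) → sum 61
Lowest of these is 38.

38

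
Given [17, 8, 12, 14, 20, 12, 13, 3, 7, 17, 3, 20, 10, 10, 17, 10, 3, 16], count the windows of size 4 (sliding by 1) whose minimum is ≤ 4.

(17, 8, 12, 14) → min 8
(8, 12, 14, 20) → min 8
(12, 14, 20, 12) → min 12
(14, 20, 12, 13) → min 12
(20, 12, 13, 3) → min 3  ≤ 4 ✓
(12, 13, 3, 7) → min 3  ≤ 4 ✓
(13, 3, 7, 17) → min 3  ≤ 4 ✓
(3, 7, 17, 3) → min 3  ≤ 4 ✓
(7, 17, 3, 20) → min 3  ≤ 4 ✓
(17, 3, 20, 10) → min 3  ≤ 4 ✓
(3, 20, 10, 10) → min 3  ≤ 4 ✓
(20, 10, 10, 17) → min 10
(10, 10, 17, 10) → min 10
(10, 17, 10, 3) → min 3  ≤ 4 ✓
(17, 10, 3, 16) → min 3  ≤ 4 ✓
9 windows satisfy the condition.

9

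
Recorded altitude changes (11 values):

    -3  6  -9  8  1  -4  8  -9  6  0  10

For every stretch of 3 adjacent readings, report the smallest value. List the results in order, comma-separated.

(-3, 6, -9) → min -9
(6, -9, 8) → min -9
(-9, 8, 1) → min -9
(8, 1, -4) → min -4
(1, -4, 8) → min -4
(-4, 8, -9) → min -9
(8, -9, 6) → min -9
(-9, 6, 0) → min -9
(6, 0, 10) → min 0

-9, -9, -9, -4, -4, -9, -9, -9, 0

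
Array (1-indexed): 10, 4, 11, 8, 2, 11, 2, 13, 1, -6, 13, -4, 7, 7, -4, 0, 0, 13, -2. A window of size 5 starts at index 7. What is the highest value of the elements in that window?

Elements at indices 7..11: 2, 13, 1, -6, 13
max(2, 13, 1, -6, 13) = 13

13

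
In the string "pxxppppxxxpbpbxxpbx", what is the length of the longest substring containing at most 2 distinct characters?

[p] 1 distinct, len 1
[p, x] 2 distinct, len 2
[p, x, x] 2 distinct, len 3
[p, x, x, p] 2 distinct, len 4
[p, x, x, p, p] 2 distinct, len 5
[p, x, x, p, p, p] 2 distinct, len 6
[p, x, x, p, p, p, p] 2 distinct, len 7
[p, x, x, p, p, p, p, x] 2 distinct, len 8
[p, x, x, p, p, p, p, x, x] 2 distinct, len 9
[p, x, x, p, p, p, p, x, x, x] 2 distinct, len 10
[p, x, x, p, p, p, p, x, x, x, p] 2 distinct, len 11
[p, b] 2 distinct, len 2
[p, b, p] 2 distinct, len 3
[p, b, p, b] 2 distinct, len 4
[b, x] 2 distinct, len 2
[b, x, x] 2 distinct, len 3
[x, x, p] 2 distinct, len 3
[p, b] 2 distinct, len 2
[b, x] 2 distinct, len 2
Longest length with ≤2 distinct: 11.

11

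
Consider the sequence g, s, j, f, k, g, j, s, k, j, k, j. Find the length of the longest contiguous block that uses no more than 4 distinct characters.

[g] 1 distinct, len 1
[g, s] 2 distinct, len 2
[g, s, j] 3 distinct, len 3
[g, s, j, f] 4 distinct, len 4
[s, j, f, k] 4 distinct, len 4
[j, f, k, g] 4 distinct, len 4
[j, f, k, g, j] 4 distinct, len 5
[k, g, j, s] 4 distinct, len 4
[k, g, j, s, k] 4 distinct, len 5
[k, g, j, s, k, j] 4 distinct, len 6
[k, g, j, s, k, j, k] 4 distinct, len 7
[k, g, j, s, k, j, k, j] 4 distinct, len 8
Longest length with ≤4 distinct: 8.

8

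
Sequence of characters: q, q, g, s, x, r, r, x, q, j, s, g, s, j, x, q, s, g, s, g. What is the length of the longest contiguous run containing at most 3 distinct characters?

5

Extend right; when distinct count exceeds 3, shrink from the left:
add q: window [q] (1 distinct), len 1
add q: window [q, q] (1 distinct), len 2
add g: window [q, q, g] (2 distinct), len 3
add s: window [q, q, g, s] (3 distinct), len 4
add x: window [g, s, x] (3 distinct), len 3
add r: window [s, x, r] (3 distinct), len 3
add r: window [s, x, r, r] (3 distinct), len 4
add x: window [s, x, r, r, x] (3 distinct), len 5
add q: window [x, r, r, x, q] (3 distinct), len 5
add j: window [x, q, j] (3 distinct), len 3
add s: window [q, j, s] (3 distinct), len 3
add g: window [j, s, g] (3 distinct), len 3
add s: window [j, s, g, s] (3 distinct), len 4
add j: window [j, s, g, s, j] (3 distinct), len 5
add x: window [s, j, x] (3 distinct), len 3
add q: window [j, x, q] (3 distinct), len 3
add s: window [x, q, s] (3 distinct), len 3
add g: window [q, s, g] (3 distinct), len 3
add s: window [q, s, g, s] (3 distinct), len 4
add g: window [q, s, g, s, g] (3 distinct), len 5
Longest length with ≤3 distinct: 5.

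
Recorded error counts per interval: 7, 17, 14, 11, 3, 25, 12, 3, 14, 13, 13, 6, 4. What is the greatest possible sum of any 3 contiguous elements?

42

Each size-3 window and its sum:
7 17 14 → sum 38
17 14 11 → sum 42
14 11 3 → sum 28
11 3 25 → sum 39
3 25 12 → sum 40
25 12 3 → sum 40
12 3 14 → sum 29
3 14 13 → sum 30
14 13 13 → sum 40
13 13 6 → sum 32
13 6 4 → sum 23
Greatest of these is 42.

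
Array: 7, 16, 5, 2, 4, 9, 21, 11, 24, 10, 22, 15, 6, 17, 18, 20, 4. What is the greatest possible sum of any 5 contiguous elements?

88

(7, 16, 5, 2, 4) → sum 34
(16, 5, 2, 4, 9) → sum 36
(5, 2, 4, 9, 21) → sum 41
(2, 4, 9, 21, 11) → sum 47
(4, 9, 21, 11, 24) → sum 69
(9, 21, 11, 24, 10) → sum 75
(21, 11, 24, 10, 22) → sum 88
(11, 24, 10, 22, 15) → sum 82
(24, 10, 22, 15, 6) → sum 77
(10, 22, 15, 6, 17) → sum 70
(22, 15, 6, 17, 18) → sum 78
(15, 6, 17, 18, 20) → sum 76
(6, 17, 18, 20, 4) → sum 65
Greatest of these is 88.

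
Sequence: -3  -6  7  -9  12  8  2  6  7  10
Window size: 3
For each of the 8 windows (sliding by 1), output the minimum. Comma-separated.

-3 -6 7 → min -6
-6 7 -9 → min -9
7 -9 12 → min -9
-9 12 8 → min -9
12 8 2 → min 2
8 2 6 → min 2
2 6 7 → min 2
6 7 10 → min 6

-6, -9, -9, -9, 2, 2, 2, 6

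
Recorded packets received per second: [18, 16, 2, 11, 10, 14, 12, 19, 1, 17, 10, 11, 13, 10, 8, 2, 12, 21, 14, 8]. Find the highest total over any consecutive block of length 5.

66

Window sums for each of the 16 positions:
[18, 16, 2, 11, 10] → sum 57
[16, 2, 11, 10, 14] → sum 53
[2, 11, 10, 14, 12] → sum 49
[11, 10, 14, 12, 19] → sum 66
[10, 14, 12, 19, 1] → sum 56
[14, 12, 19, 1, 17] → sum 63
[12, 19, 1, 17, 10] → sum 59
[19, 1, 17, 10, 11] → sum 58
[1, 17, 10, 11, 13] → sum 52
[17, 10, 11, 13, 10] → sum 61
[10, 11, 13, 10, 8] → sum 52
[11, 13, 10, 8, 2] → sum 44
[13, 10, 8, 2, 12] → sum 45
[10, 8, 2, 12, 21] → sum 53
[8, 2, 12, 21, 14] → sum 57
[2, 12, 21, 14, 8] → sum 57
Highest of these is 66.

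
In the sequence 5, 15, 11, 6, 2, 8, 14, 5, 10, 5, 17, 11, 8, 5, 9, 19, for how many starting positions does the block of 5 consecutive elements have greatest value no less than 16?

(5, 15, 11, 6, 2) → max 15
(15, 11, 6, 2, 8) → max 15
(11, 6, 2, 8, 14) → max 14
(6, 2, 8, 14, 5) → max 14
(2, 8, 14, 5, 10) → max 14
(8, 14, 5, 10, 5) → max 14
(14, 5, 10, 5, 17) → max 17  ≥ 16 ✓
(5, 10, 5, 17, 11) → max 17  ≥ 16 ✓
(10, 5, 17, 11, 8) → max 17  ≥ 16 ✓
(5, 17, 11, 8, 5) → max 17  ≥ 16 ✓
(17, 11, 8, 5, 9) → max 17  ≥ 16 ✓
(11, 8, 5, 9, 19) → max 19  ≥ 16 ✓
6 windows satisfy the condition.

6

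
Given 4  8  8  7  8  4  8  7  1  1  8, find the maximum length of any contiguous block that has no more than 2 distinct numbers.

4

[4] 1 distinct, len 1
[4, 8] 2 distinct, len 2
[4, 8, 8] 2 distinct, len 3
[8, 8, 7] 2 distinct, len 3
[8, 8, 7, 8] 2 distinct, len 4
[8, 4] 2 distinct, len 2
[8, 4, 8] 2 distinct, len 3
[8, 7] 2 distinct, len 2
[7, 1] 2 distinct, len 2
[7, 1, 1] 2 distinct, len 3
[1, 1, 8] 2 distinct, len 3
Longest length with ≤2 distinct: 4.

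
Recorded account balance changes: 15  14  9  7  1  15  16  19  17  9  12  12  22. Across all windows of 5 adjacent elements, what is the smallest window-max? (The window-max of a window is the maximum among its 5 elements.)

15

(15, 14, 9, 7, 1) → max 15
(14, 9, 7, 1, 15) → max 15
(9, 7, 1, 15, 16) → max 16
(7, 1, 15, 16, 19) → max 19
(1, 15, 16, 19, 17) → max 19
(15, 16, 19, 17, 9) → max 19
(16, 19, 17, 9, 12) → max 19
(19, 17, 9, 12, 12) → max 19
(17, 9, 12, 12, 22) → max 22
Smallest of these is 15.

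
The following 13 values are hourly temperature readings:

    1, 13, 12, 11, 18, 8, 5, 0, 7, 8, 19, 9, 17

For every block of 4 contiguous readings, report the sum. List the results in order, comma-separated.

[1, 13, 12, 11] → sum 37
[13, 12, 11, 18] → sum 54
[12, 11, 18, 8] → sum 49
[11, 18, 8, 5] → sum 42
[18, 8, 5, 0] → sum 31
[8, 5, 0, 7] → sum 20
[5, 0, 7, 8] → sum 20
[0, 7, 8, 19] → sum 34
[7, 8, 19, 9] → sum 43
[8, 19, 9, 17] → sum 53

37, 54, 49, 42, 31, 20, 20, 34, 43, 53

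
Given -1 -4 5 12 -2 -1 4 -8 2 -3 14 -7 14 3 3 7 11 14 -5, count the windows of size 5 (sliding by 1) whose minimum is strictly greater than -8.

10

[-1, -4, 5, 12, -2] → min -4  > -8 ✓
[-4, 5, 12, -2, -1] → min -4  > -8 ✓
[5, 12, -2, -1, 4] → min -2  > -8 ✓
[12, -2, -1, 4, -8] → min -8
[-2, -1, 4, -8, 2] → min -8
[-1, 4, -8, 2, -3] → min -8
[4, -8, 2, -3, 14] → min -8
[-8, 2, -3, 14, -7] → min -8
[2, -3, 14, -7, 14] → min -7  > -8 ✓
[-3, 14, -7, 14, 3] → min -7  > -8 ✓
[14, -7, 14, 3, 3] → min -7  > -8 ✓
[-7, 14, 3, 3, 7] → min -7  > -8 ✓
[14, 3, 3, 7, 11] → min 3  > -8 ✓
[3, 3, 7, 11, 14] → min 3  > -8 ✓
[3, 7, 11, 14, -5] → min -5  > -8 ✓
10 windows satisfy the condition.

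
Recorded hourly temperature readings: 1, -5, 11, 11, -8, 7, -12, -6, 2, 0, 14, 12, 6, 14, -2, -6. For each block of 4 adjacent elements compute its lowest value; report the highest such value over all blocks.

6

(1, -5, 11, 11) → min -5
(-5, 11, 11, -8) → min -8
(11, 11, -8, 7) → min -8
(11, -8, 7, -12) → min -12
(-8, 7, -12, -6) → min -12
(7, -12, -6, 2) → min -12
(-12, -6, 2, 0) → min -12
(-6, 2, 0, 14) → min -6
(2, 0, 14, 12) → min 0
(0, 14, 12, 6) → min 0
(14, 12, 6, 14) → min 6
(12, 6, 14, -2) → min -2
(6, 14, -2, -6) → min -6
Highest of these is 6.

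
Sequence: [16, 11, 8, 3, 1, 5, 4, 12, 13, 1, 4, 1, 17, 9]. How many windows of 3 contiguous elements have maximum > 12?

6

[16, 11, 8] → max 16  > 12 ✓
[11, 8, 3] → max 11
[8, 3, 1] → max 8
[3, 1, 5] → max 5
[1, 5, 4] → max 5
[5, 4, 12] → max 12
[4, 12, 13] → max 13  > 12 ✓
[12, 13, 1] → max 13  > 12 ✓
[13, 1, 4] → max 13  > 12 ✓
[1, 4, 1] → max 4
[4, 1, 17] → max 17  > 12 ✓
[1, 17, 9] → max 17  > 12 ✓
6 windows satisfy the condition.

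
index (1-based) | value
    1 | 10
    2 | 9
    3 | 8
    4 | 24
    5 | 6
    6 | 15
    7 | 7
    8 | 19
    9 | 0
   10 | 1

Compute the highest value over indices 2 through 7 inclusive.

24

Elements at indices 2..7: 9, 8, 24, 6, 15, 7
max(9, 8, 24, 6, 15, 7) = 24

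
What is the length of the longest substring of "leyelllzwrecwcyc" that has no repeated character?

6

add l: [l] len 1
add e: [l, e] len 2
add y: [l, e, y] len 3
add e (repeat e, move left end past it): [y, e] len 2
add l: [y, e, l] len 3
add l (repeat l, move left end past it): [l] len 1
add l (repeat l, move left end past it): [l] len 1
add z: [l, z] len 2
add w: [l, z, w] len 3
add r: [l, z, w, r] len 4
add e: [l, z, w, r, e] len 5
add c: [l, z, w, r, e, c] len 6
add w (repeat w, move left end past it): [r, e, c, w] len 4
add c (repeat c, move left end past it): [w, c] len 2
add y: [w, c, y] len 3
add c (repeat c, move left end past it): [y, c] len 2
Longest all-distinct length: 6.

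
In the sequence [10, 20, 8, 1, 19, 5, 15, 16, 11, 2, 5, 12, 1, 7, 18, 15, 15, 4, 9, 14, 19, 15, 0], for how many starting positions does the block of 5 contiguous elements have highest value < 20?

(10, 20, 8, 1, 19) → max 20
(20, 8, 1, 19, 5) → max 20
(8, 1, 19, 5, 15) → max 19  < 20 ✓
(1, 19, 5, 15, 16) → max 19  < 20 ✓
(19, 5, 15, 16, 11) → max 19  < 20 ✓
(5, 15, 16, 11, 2) → max 16  < 20 ✓
(15, 16, 11, 2, 5) → max 16  < 20 ✓
(16, 11, 2, 5, 12) → max 16  < 20 ✓
(11, 2, 5, 12, 1) → max 12  < 20 ✓
(2, 5, 12, 1, 7) → max 12  < 20 ✓
(5, 12, 1, 7, 18) → max 18  < 20 ✓
(12, 1, 7, 18, 15) → max 18  < 20 ✓
(1, 7, 18, 15, 15) → max 18  < 20 ✓
(7, 18, 15, 15, 4) → max 18  < 20 ✓
(18, 15, 15, 4, 9) → max 18  < 20 ✓
(15, 15, 4, 9, 14) → max 15  < 20 ✓
(15, 4, 9, 14, 19) → max 19  < 20 ✓
(4, 9, 14, 19, 15) → max 19  < 20 ✓
(9, 14, 19, 15, 0) → max 19  < 20 ✓
17 windows satisfy the condition.

17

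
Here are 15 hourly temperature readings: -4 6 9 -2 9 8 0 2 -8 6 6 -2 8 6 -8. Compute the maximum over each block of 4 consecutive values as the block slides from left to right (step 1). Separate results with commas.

(-4, 6, 9, -2) → max 9
(6, 9, -2, 9) → max 9
(9, -2, 9, 8) → max 9
(-2, 9, 8, 0) → max 9
(9, 8, 0, 2) → max 9
(8, 0, 2, -8) → max 8
(0, 2, -8, 6) → max 6
(2, -8, 6, 6) → max 6
(-8, 6, 6, -2) → max 6
(6, 6, -2, 8) → max 8
(6, -2, 8, 6) → max 8
(-2, 8, 6, -8) → max 8

9, 9, 9, 9, 9, 8, 6, 6, 6, 8, 8, 8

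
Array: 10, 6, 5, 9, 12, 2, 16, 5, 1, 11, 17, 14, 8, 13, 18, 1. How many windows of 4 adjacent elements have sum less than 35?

[10, 6, 5, 9] → sum 30  < 35 ✓
[6, 5, 9, 12] → sum 32  < 35 ✓
[5, 9, 12, 2] → sum 28  < 35 ✓
[9, 12, 2, 16] → sum 39
[12, 2, 16, 5] → sum 35
[2, 16, 5, 1] → sum 24  < 35 ✓
[16, 5, 1, 11] → sum 33  < 35 ✓
[5, 1, 11, 17] → sum 34  < 35 ✓
[1, 11, 17, 14] → sum 43
[11, 17, 14, 8] → sum 50
[17, 14, 8, 13] → sum 52
[14, 8, 13, 18] → sum 53
[8, 13, 18, 1] → sum 40
6 windows satisfy the condition.

6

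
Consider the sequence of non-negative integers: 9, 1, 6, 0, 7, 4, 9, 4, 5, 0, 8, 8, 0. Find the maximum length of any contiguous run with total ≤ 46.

10

Extend to the right; shrink from the left whenever the sum exceeds 46:
[9] sum 9 len 1
[9, 1] sum 10 len 2
[9, 1, 6] sum 16 len 3
[9, 1, 6, 0] sum 16 len 4
[9, 1, 6, 0, 7] sum 23 len 5
[9, 1, 6, 0, 7, 4] sum 27 len 6
[9, 1, 6, 0, 7, 4, 9] sum 36 len 7
[9, 1, 6, 0, 7, 4, 9, 4] sum 40 len 8
[9, 1, 6, 0, 7, 4, 9, 4, 5] sum 45 len 9
[9, 1, 6, 0, 7, 4, 9, 4, 5, 0] sum 45 len 10
[1, 6, 0, 7, 4, 9, 4, 5, 0, 8] sum 44 len 10
[0, 7, 4, 9, 4, 5, 0, 8, 8] sum 45 len 9
[0, 7, 4, 9, 4, 5, 0, 8, 8, 0] sum 45 len 10
Longest length seen: 10.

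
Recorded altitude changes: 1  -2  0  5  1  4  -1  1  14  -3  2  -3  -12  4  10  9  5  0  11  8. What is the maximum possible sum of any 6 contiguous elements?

Window sums for each of the 15 positions:
[1, -2, 0, 5, 1, 4] → sum 9
[-2, 0, 5, 1, 4, -1] → sum 7
[0, 5, 1, 4, -1, 1] → sum 10
[5, 1, 4, -1, 1, 14] → sum 24
[1, 4, -1, 1, 14, -3] → sum 16
[4, -1, 1, 14, -3, 2] → sum 17
[-1, 1, 14, -3, 2, -3] → sum 10
[1, 14, -3, 2, -3, -12] → sum -1
[14, -3, 2, -3, -12, 4] → sum 2
[-3, 2, -3, -12, 4, 10] → sum -2
[2, -3, -12, 4, 10, 9] → sum 10
[-3, -12, 4, 10, 9, 5] → sum 13
[-12, 4, 10, 9, 5, 0] → sum 16
[4, 10, 9, 5, 0, 11] → sum 39
[10, 9, 5, 0, 11, 8] → sum 43
Maximum of these is 43.

43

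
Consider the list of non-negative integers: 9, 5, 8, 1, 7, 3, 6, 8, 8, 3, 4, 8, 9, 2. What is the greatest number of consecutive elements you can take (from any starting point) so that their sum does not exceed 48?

→ 9: sum 9, len 1
→ 5: sum 14, len 2
→ 8: sum 22, len 3
→ 1: sum 23, len 4
→ 7: sum 30, len 5
→ 3: sum 33, len 6
→ 6: sum 39, len 7
→ 8: sum 47, len 8
→ 8 (dropped 9): sum 46, len 8
→ 3 (dropped 5): sum 44, len 8
→ 4: sum 48, len 9
→ 8 (dropped 8): sum 48, len 9
→ 9 (dropped 1, 7, 3): sum 46, len 7
→ 2: sum 48, len 8
Longest length seen: 9.

9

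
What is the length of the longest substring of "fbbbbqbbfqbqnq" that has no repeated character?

[f] len 1
[f, b] len 2
[b] len 1
[b] len 1
[b] len 1
[b, q] len 2
[q, b] len 2
[b] len 1
[b, f] len 2
[b, f, q] len 3
[f, q, b] len 3
[b, q] len 2
[b, q, n] len 3
[n, q] len 2
Longest all-distinct length: 3.

3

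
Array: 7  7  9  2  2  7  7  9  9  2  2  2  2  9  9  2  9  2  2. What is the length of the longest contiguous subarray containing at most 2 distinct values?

12

[7] 1 distinct, len 1
[7, 7] 1 distinct, len 2
[7, 7, 9] 2 distinct, len 3
[9, 2] 2 distinct, len 2
[9, 2, 2] 2 distinct, len 3
[2, 2, 7] 2 distinct, len 3
[2, 2, 7, 7] 2 distinct, len 4
[7, 7, 9] 2 distinct, len 3
[7, 7, 9, 9] 2 distinct, len 4
[9, 9, 2] 2 distinct, len 3
[9, 9, 2, 2] 2 distinct, len 4
[9, 9, 2, 2, 2] 2 distinct, len 5
[9, 9, 2, 2, 2, 2] 2 distinct, len 6
[9, 9, 2, 2, 2, 2, 9] 2 distinct, len 7
[9, 9, 2, 2, 2, 2, 9, 9] 2 distinct, len 8
[9, 9, 2, 2, 2, 2, 9, 9, 2] 2 distinct, len 9
[9, 9, 2, 2, 2, 2, 9, 9, 2, 9] 2 distinct, len 10
[9, 9, 2, 2, 2, 2, 9, 9, 2, 9, 2] 2 distinct, len 11
[9, 9, 2, 2, 2, 2, 9, 9, 2, 9, 2, 2] 2 distinct, len 12
Longest length with ≤2 distinct: 12.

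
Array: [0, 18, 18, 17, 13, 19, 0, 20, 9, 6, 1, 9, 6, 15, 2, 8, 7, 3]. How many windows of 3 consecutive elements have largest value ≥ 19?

0 18 18 → max 18
18 18 17 → max 18
18 17 13 → max 18
17 13 19 → max 19  ≥ 19 ✓
13 19 0 → max 19  ≥ 19 ✓
19 0 20 → max 20  ≥ 19 ✓
0 20 9 → max 20  ≥ 19 ✓
20 9 6 → max 20  ≥ 19 ✓
9 6 1 → max 9
6 1 9 → max 9
1 9 6 → max 9
9 6 15 → max 15
6 15 2 → max 15
15 2 8 → max 15
2 8 7 → max 8
8 7 3 → max 8
5 windows satisfy the condition.

5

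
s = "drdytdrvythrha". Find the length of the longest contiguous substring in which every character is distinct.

add d: [d] len 1
add r: [d, r] len 2
add d (repeat d, move left end past it): [r, d] len 2
add y: [r, d, y] len 3
add t: [r, d, y, t] len 4
add d (repeat d, move left end past it): [y, t, d] len 3
add r: [y, t, d, r] len 4
add v: [y, t, d, r, v] len 5
add y (repeat y, move left end past it): [t, d, r, v, y] len 5
add t (repeat t, move left end past it): [d, r, v, y, t] len 5
add h: [d, r, v, y, t, h] len 6
add r (repeat r, move left end past it): [v, y, t, h, r] len 5
add h (repeat h, move left end past it): [r, h] len 2
add a: [r, h, a] len 3
Longest all-distinct length: 6.

6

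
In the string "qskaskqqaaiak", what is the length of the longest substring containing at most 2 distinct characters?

Extend right; when distinct count exceeds 2, shrink from the left:
[q] 1 distinct, len 1
[q, s] 2 distinct, len 2
[s, k] 2 distinct, len 2
[k, a] 2 distinct, len 2
[a, s] 2 distinct, len 2
[s, k] 2 distinct, len 2
[k, q] 2 distinct, len 2
[k, q, q] 2 distinct, len 3
[q, q, a] 2 distinct, len 3
[q, q, a, a] 2 distinct, len 4
[a, a, i] 2 distinct, len 3
[a, a, i, a] 2 distinct, len 4
[a, k] 2 distinct, len 2
Longest length with ≤2 distinct: 4.

4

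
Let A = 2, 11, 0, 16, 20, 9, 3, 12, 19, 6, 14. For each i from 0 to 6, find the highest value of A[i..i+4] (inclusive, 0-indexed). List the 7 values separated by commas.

Sliding a size-5 window across the 11 values:
(2, 11, 0, 16, 20) → max 20
(11, 0, 16, 20, 9) → max 20
(0, 16, 20, 9, 3) → max 20
(16, 20, 9, 3, 12) → max 20
(20, 9, 3, 12, 19) → max 20
(9, 3, 12, 19, 6) → max 19
(3, 12, 19, 6, 14) → max 19

20, 20, 20, 20, 20, 19, 19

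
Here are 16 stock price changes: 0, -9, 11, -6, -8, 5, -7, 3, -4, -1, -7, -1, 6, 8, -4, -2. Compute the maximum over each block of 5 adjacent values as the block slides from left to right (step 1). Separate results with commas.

11, 11, 11, 5, 5, 5, 3, 3, 6, 8, 8, 8

[0, -9, 11, -6, -8] → max 11
[-9, 11, -6, -8, 5] → max 11
[11, -6, -8, 5, -7] → max 11
[-6, -8, 5, -7, 3] → max 5
[-8, 5, -7, 3, -4] → max 5
[5, -7, 3, -4, -1] → max 5
[-7, 3, -4, -1, -7] → max 3
[3, -4, -1, -7, -1] → max 3
[-4, -1, -7, -1, 6] → max 6
[-1, -7, -1, 6, 8] → max 8
[-7, -1, 6, 8, -4] → max 8
[-1, 6, 8, -4, -2] → max 8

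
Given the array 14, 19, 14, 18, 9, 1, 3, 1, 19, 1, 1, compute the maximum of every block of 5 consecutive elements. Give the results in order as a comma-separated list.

(14, 19, 14, 18, 9) → max 19
(19, 14, 18, 9, 1) → max 19
(14, 18, 9, 1, 3) → max 18
(18, 9, 1, 3, 1) → max 18
(9, 1, 3, 1, 19) → max 19
(1, 3, 1, 19, 1) → max 19
(3, 1, 19, 1, 1) → max 19

19, 19, 18, 18, 19, 19, 19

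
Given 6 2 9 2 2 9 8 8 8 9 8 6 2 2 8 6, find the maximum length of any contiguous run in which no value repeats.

4

add 6: [6] len 1
add 2: [6, 2] len 2
add 9: [6, 2, 9] len 3
add 2 (repeat 2, move left end past it): [9, 2] len 2
add 2 (repeat 2, move left end past it): [2] len 1
add 9: [2, 9] len 2
add 8: [2, 9, 8] len 3
add 8 (repeat 8, move left end past it): [8] len 1
add 8 (repeat 8, move left end past it): [8] len 1
add 9: [8, 9] len 2
add 8 (repeat 8, move left end past it): [9, 8] len 2
add 6: [9, 8, 6] len 3
add 2: [9, 8, 6, 2] len 4
add 2 (repeat 2, move left end past it): [2] len 1
add 8: [2, 8] len 2
add 6: [2, 8, 6] len 3
Longest all-distinct length: 4.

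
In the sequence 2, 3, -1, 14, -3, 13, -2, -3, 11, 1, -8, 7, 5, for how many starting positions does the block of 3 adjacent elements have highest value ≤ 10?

2 3 -1 → max 3  ≤ 10 ✓
3 -1 14 → max 14
-1 14 -3 → max 14
14 -3 13 → max 14
-3 13 -2 → max 13
13 -2 -3 → max 13
-2 -3 11 → max 11
-3 11 1 → max 11
11 1 -8 → max 11
1 -8 7 → max 7  ≤ 10 ✓
-8 7 5 → max 7  ≤ 10 ✓
3 windows satisfy the condition.

3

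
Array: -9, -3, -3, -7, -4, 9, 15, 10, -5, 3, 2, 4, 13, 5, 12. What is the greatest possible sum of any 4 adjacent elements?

34

-9 -3 -3 -7 → sum -22
-3 -3 -7 -4 → sum -17
-3 -7 -4 9 → sum -5
-7 -4 9 15 → sum 13
-4 9 15 10 → sum 30
9 15 10 -5 → sum 29
15 10 -5 3 → sum 23
10 -5 3 2 → sum 10
-5 3 2 4 → sum 4
3 2 4 13 → sum 22
2 4 13 5 → sum 24
4 13 5 12 → sum 34
Greatest of these is 34.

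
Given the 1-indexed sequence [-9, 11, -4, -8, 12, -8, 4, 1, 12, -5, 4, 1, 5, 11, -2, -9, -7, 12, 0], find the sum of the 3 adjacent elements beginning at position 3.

0

Elements at indices 3..5: -4, -8, 12
sum(-4, -8, 12) = 0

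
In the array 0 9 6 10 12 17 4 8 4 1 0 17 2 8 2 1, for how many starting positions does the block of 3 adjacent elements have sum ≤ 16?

6

(0, 9, 6) → sum 15  ≤ 16 ✓
(9, 6, 10) → sum 25
(6, 10, 12) → sum 28
(10, 12, 17) → sum 39
(12, 17, 4) → sum 33
(17, 4, 8) → sum 29
(4, 8, 4) → sum 16  ≤ 16 ✓
(8, 4, 1) → sum 13  ≤ 16 ✓
(4, 1, 0) → sum 5  ≤ 16 ✓
(1, 0, 17) → sum 18
(0, 17, 2) → sum 19
(17, 2, 8) → sum 27
(2, 8, 2) → sum 12  ≤ 16 ✓
(8, 2, 1) → sum 11  ≤ 16 ✓
6 windows satisfy the condition.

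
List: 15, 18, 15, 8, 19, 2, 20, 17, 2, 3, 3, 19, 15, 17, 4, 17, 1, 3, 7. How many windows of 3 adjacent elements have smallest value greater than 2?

(15, 18, 15) → min 15  > 2 ✓
(18, 15, 8) → min 8  > 2 ✓
(15, 8, 19) → min 8  > 2 ✓
(8, 19, 2) → min 2
(19, 2, 20) → min 2
(2, 20, 17) → min 2
(20, 17, 2) → min 2
(17, 2, 3) → min 2
(2, 3, 3) → min 2
(3, 3, 19) → min 3  > 2 ✓
(3, 19, 15) → min 3  > 2 ✓
(19, 15, 17) → min 15  > 2 ✓
(15, 17, 4) → min 4  > 2 ✓
(17, 4, 17) → min 4  > 2 ✓
(4, 17, 1) → min 1
(17, 1, 3) → min 1
(1, 3, 7) → min 1
8 windows satisfy the condition.

8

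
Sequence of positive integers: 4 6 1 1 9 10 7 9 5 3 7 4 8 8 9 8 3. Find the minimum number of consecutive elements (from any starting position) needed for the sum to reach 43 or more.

6

Extend right; whenever the sum reaches 43, record the length and shrink from the left:
add 4: running sum 4 < 43
add 6: running sum 10 < 43
add 1: running sum 11 < 43
add 1: running sum 12 < 43
add 9: running sum 21 < 43
add 10: running sum 31 < 43
add 7: running sum 38 < 43
end 7: [6, 1, 1, 9, 10, 7, 9] sum 43, len 7
end 8: [6, 1, 1, 9, 10, 7, 9, 5] sum 48, len 8
end 9: [9, 10, 7, 9, 5, 3] sum 43, len 6
end 10: [9, 10, 7, 9, 5, 3, 7] sum 50, len 7
end 11: [10, 7, 9, 5, 3, 7, 4] sum 45, len 7
end 12: [7, 9, 5, 3, 7, 4, 8] sum 43, len 7
end 13: [9, 5, 3, 7, 4, 8, 8] sum 44, len 7
end 14: [5, 3, 7, 4, 8, 8, 9] sum 44, len 7
end 15: [7, 4, 8, 8, 9, 8] sum 44, len 6
end 16: [7, 4, 8, 8, 9, 8, 3] sum 47, len 7
Shortest qualifying length: 6.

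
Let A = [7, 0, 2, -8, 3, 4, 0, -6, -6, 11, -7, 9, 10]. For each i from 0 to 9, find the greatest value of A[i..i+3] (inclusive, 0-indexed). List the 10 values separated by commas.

7, 3, 4, 4, 4, 4, 11, 11, 11, 11

Sliding a size-4 window across the 13 values:
(7, 0, 2, -8) → max 7
(0, 2, -8, 3) → max 3
(2, -8, 3, 4) → max 4
(-8, 3, 4, 0) → max 4
(3, 4, 0, -6) → max 4
(4, 0, -6, -6) → max 4
(0, -6, -6, 11) → max 11
(-6, -6, 11, -7) → max 11
(-6, 11, -7, 9) → max 11
(11, -7, 9, 10) → max 11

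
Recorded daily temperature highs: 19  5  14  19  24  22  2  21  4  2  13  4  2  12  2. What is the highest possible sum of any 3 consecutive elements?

65

19 5 14 → sum 38
5 14 19 → sum 38
14 19 24 → sum 57
19 24 22 → sum 65
24 22 2 → sum 48
22 2 21 → sum 45
2 21 4 → sum 27
21 4 2 → sum 27
4 2 13 → sum 19
2 13 4 → sum 19
13 4 2 → sum 19
4 2 12 → sum 18
2 12 2 → sum 16
Highest of these is 65.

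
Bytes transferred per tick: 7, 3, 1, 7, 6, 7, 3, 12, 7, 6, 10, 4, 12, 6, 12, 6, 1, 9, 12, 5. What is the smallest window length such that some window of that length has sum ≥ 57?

add 7: running sum 7 < 57
add 3: running sum 10 < 57
add 1: running sum 11 < 57
add 7: running sum 18 < 57
add 6: running sum 24 < 57
add 7: running sum 31 < 57
add 3: running sum 34 < 57
add 12: running sum 46 < 57
add 7: running sum 53 < 57
add 6: shortest ending here [7, 3, 1, 7, 6, 7, 3, 12, 7, 6] sum 59, len 10
add 10: shortest ending here [7, 6, 7, 3, 12, 7, 6, 10] sum 58, len 8
add 4: shortest ending here [7, 6, 7, 3, 12, 7, 6, 10, 4] sum 62, len 9
add 12: shortest ending here [7, 3, 12, 7, 6, 10, 4, 12] sum 61, len 8
add 6: shortest ending here [12, 7, 6, 10, 4, 12, 6] sum 57, len 7
add 12: shortest ending here [7, 6, 10, 4, 12, 6, 12] sum 57, len 7
add 6: shortest ending here [7, 6, 10, 4, 12, 6, 12, 6] sum 63, len 8
add 1: shortest ending here [6, 10, 4, 12, 6, 12, 6, 1] sum 57, len 8
add 9: shortest ending here [10, 4, 12, 6, 12, 6, 1, 9] sum 60, len 8
add 12: shortest ending here [12, 6, 12, 6, 1, 9, 12] sum 58, len 7
add 5: shortest ending here [12, 6, 12, 6, 1, 9, 12, 5] sum 63, len 8
Shortest qualifying length: 7.

7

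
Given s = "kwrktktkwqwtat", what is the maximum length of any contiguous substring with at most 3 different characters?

add k: window [k] (1 distinct), len 1
add w: window [k, w] (2 distinct), len 2
add r: window [k, w, r] (3 distinct), len 3
add k: window [k, w, r, k] (3 distinct), len 4
add t: window [r, k, t] (3 distinct), len 3
add k: window [r, k, t, k] (3 distinct), len 4
add t: window [r, k, t, k, t] (3 distinct), len 5
add k: window [r, k, t, k, t, k] (3 distinct), len 6
add w: window [k, t, k, t, k, w] (3 distinct), len 6
add q: window [k, w, q] (3 distinct), len 3
add w: window [k, w, q, w] (3 distinct), len 4
add t: window [w, q, w, t] (3 distinct), len 4
add a: window [w, t, a] (3 distinct), len 3
add t: window [w, t, a, t] (3 distinct), len 4
Longest length with ≤3 distinct: 6.

6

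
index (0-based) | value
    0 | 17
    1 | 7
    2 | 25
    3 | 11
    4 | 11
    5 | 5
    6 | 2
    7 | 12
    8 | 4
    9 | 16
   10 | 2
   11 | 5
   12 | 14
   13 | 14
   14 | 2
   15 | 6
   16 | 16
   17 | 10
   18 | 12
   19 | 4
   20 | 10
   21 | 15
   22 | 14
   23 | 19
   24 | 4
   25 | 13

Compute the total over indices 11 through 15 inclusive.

Elements at indices 11..15: 5, 14, 14, 2, 6
sum(5, 14, 14, 2, 6) = 41

41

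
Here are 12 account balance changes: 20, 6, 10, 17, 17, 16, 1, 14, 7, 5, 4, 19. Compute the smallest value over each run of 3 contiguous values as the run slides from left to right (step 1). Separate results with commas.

20 6 10 → min 6
6 10 17 → min 6
10 17 17 → min 10
17 17 16 → min 16
17 16 1 → min 1
16 1 14 → min 1
1 14 7 → min 1
14 7 5 → min 5
7 5 4 → min 4
5 4 19 → min 4

6, 6, 10, 16, 1, 1, 1, 5, 4, 4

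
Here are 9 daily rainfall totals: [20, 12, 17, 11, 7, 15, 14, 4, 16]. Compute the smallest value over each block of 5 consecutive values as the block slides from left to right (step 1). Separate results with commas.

7, 7, 7, 4, 4

20 12 17 11 7 → min 7
12 17 11 7 15 → min 7
17 11 7 15 14 → min 7
11 7 15 14 4 → min 4
7 15 14 4 16 → min 4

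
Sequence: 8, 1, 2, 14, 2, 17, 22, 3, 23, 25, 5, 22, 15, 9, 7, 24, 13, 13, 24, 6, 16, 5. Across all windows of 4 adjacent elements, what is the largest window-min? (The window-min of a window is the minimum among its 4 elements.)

Window mins for each of the 19 positions:
8 1 2 14 → min 1
1 2 14 2 → min 1
2 14 2 17 → min 2
14 2 17 22 → min 2
2 17 22 3 → min 2
17 22 3 23 → min 3
22 3 23 25 → min 3
3 23 25 5 → min 3
23 25 5 22 → min 5
25 5 22 15 → min 5
5 22 15 9 → min 5
22 15 9 7 → min 7
15 9 7 24 → min 7
9 7 24 13 → min 7
7 24 13 13 → min 7
24 13 13 24 → min 13
13 13 24 6 → min 6
13 24 6 16 → min 6
24 6 16 5 → min 5
Largest of these is 13.

13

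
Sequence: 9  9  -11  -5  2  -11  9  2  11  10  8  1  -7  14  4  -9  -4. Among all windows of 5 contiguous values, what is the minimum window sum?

-16

[9, 9, -11, -5, 2] → sum 4
[9, -11, -5, 2, -11] → sum -16
[-11, -5, 2, -11, 9] → sum -16
[-5, 2, -11, 9, 2] → sum -3
[2, -11, 9, 2, 11] → sum 13
[-11, 9, 2, 11, 10] → sum 21
[9, 2, 11, 10, 8] → sum 40
[2, 11, 10, 8, 1] → sum 32
[11, 10, 8, 1, -7] → sum 23
[10, 8, 1, -7, 14] → sum 26
[8, 1, -7, 14, 4] → sum 20
[1, -7, 14, 4, -9] → sum 3
[-7, 14, 4, -9, -4] → sum -2
Minimum of these is -16.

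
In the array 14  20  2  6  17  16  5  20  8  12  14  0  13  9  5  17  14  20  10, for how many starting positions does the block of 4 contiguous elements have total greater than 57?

2

14 20 2 6 → sum 42
20 2 6 17 → sum 45
2 6 17 16 → sum 41
6 17 16 5 → sum 44
17 16 5 20 → sum 58  > 57 ✓
16 5 20 8 → sum 49
5 20 8 12 → sum 45
20 8 12 14 → sum 54
8 12 14 0 → sum 34
12 14 0 13 → sum 39
14 0 13 9 → sum 36
0 13 9 5 → sum 27
13 9 5 17 → sum 44
9 5 17 14 → sum 45
5 17 14 20 → sum 56
17 14 20 10 → sum 61  > 57 ✓
2 windows satisfy the condition.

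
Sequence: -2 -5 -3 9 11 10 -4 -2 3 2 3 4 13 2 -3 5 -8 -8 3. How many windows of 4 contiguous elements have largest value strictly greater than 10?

8

-2 -5 -3 9 → max 9
-5 -3 9 11 → max 11  > 10 ✓
-3 9 11 10 → max 11  > 10 ✓
9 11 10 -4 → max 11  > 10 ✓
11 10 -4 -2 → max 11  > 10 ✓
10 -4 -2 3 → max 10
-4 -2 3 2 → max 3
-2 3 2 3 → max 3
3 2 3 4 → max 4
2 3 4 13 → max 13  > 10 ✓
3 4 13 2 → max 13  > 10 ✓
4 13 2 -3 → max 13  > 10 ✓
13 2 -3 5 → max 13  > 10 ✓
2 -3 5 -8 → max 5
-3 5 -8 -8 → max 5
5 -8 -8 3 → max 5
8 windows satisfy the condition.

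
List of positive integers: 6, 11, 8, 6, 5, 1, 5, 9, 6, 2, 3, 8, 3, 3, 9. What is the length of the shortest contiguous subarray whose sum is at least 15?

add 6: running sum 6 < 15
end 1: [6, 11] sum 17, len 2
end 2: [11, 8] sum 19, len 2
end 3: [11, 8, 6] sum 25, len 3
end 4: [8, 6, 5] sum 19, len 3
end 5: [8, 6, 5, 1] sum 20, len 4
end 6: [6, 5, 1, 5] sum 17, len 4
end 7: [1, 5, 9] sum 15, len 3
end 8: [9, 6] sum 15, len 2
end 9: [9, 6, 2] sum 17, len 3
end 10: [9, 6, 2, 3] sum 20, len 4
end 11: [6, 2, 3, 8] sum 19, len 4
end 12: [2, 3, 8, 3] sum 16, len 4
end 13: [3, 8, 3, 3] sum 17, len 4
end 14: [3, 3, 9] sum 15, len 3
Shortest qualifying length: 2.

2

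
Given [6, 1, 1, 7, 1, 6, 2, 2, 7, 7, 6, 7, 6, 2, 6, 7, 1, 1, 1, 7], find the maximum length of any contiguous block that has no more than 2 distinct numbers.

Extend right; when distinct count exceeds 2, shrink from the left:
[6] 1 distinct, len 1
[6, 1] 2 distinct, len 2
[6, 1, 1] 2 distinct, len 3
[1, 1, 7] 2 distinct, len 3
[1, 1, 7, 1] 2 distinct, len 4
[1, 6] 2 distinct, len 2
[6, 2] 2 distinct, len 2
[6, 2, 2] 2 distinct, len 3
[2, 2, 7] 2 distinct, len 3
[2, 2, 7, 7] 2 distinct, len 4
[7, 7, 6] 2 distinct, len 3
[7, 7, 6, 7] 2 distinct, len 4
[7, 7, 6, 7, 6] 2 distinct, len 5
[6, 2] 2 distinct, len 2
[6, 2, 6] 2 distinct, len 3
[6, 7] 2 distinct, len 2
[7, 1] 2 distinct, len 2
[7, 1, 1] 2 distinct, len 3
[7, 1, 1, 1] 2 distinct, len 4
[7, 1, 1, 1, 7] 2 distinct, len 5
Longest length with ≤2 distinct: 5.

5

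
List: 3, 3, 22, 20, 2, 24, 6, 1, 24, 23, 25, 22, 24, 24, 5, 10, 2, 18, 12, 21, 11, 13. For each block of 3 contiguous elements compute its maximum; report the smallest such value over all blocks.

10

(3, 3, 22) → max 22
(3, 22, 20) → max 22
(22, 20, 2) → max 22
(20, 2, 24) → max 24
(2, 24, 6) → max 24
(24, 6, 1) → max 24
(6, 1, 24) → max 24
(1, 24, 23) → max 24
(24, 23, 25) → max 25
(23, 25, 22) → max 25
(25, 22, 24) → max 25
(22, 24, 24) → max 24
(24, 24, 5) → max 24
(24, 5, 10) → max 24
(5, 10, 2) → max 10
(10, 2, 18) → max 18
(2, 18, 12) → max 18
(18, 12, 21) → max 21
(12, 21, 11) → max 21
(21, 11, 13) → max 21
Smallest of these is 10.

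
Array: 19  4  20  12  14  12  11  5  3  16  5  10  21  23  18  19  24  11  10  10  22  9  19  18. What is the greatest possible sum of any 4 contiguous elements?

[19, 4, 20, 12] → sum 55
[4, 20, 12, 14] → sum 50
[20, 12, 14, 12] → sum 58
[12, 14, 12, 11] → sum 49
[14, 12, 11, 5] → sum 42
[12, 11, 5, 3] → sum 31
[11, 5, 3, 16] → sum 35
[5, 3, 16, 5] → sum 29
[3, 16, 5, 10] → sum 34
[16, 5, 10, 21] → sum 52
[5, 10, 21, 23] → sum 59
[10, 21, 23, 18] → sum 72
[21, 23, 18, 19] → sum 81
[23, 18, 19, 24] → sum 84
[18, 19, 24, 11] → sum 72
[19, 24, 11, 10] → sum 64
[24, 11, 10, 10] → sum 55
[11, 10, 10, 22] → sum 53
[10, 10, 22, 9] → sum 51
[10, 22, 9, 19] → sum 60
[22, 9, 19, 18] → sum 68
Greatest of these is 84.

84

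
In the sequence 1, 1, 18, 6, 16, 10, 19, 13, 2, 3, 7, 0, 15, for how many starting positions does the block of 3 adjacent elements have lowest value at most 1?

4

1 1 18 → min 1  ≤ 1 ✓
1 18 6 → min 1  ≤ 1 ✓
18 6 16 → min 6
6 16 10 → min 6
16 10 19 → min 10
10 19 13 → min 10
19 13 2 → min 2
13 2 3 → min 2
2 3 7 → min 2
3 7 0 → min 0  ≤ 1 ✓
7 0 15 → min 0  ≤ 1 ✓
4 windows satisfy the condition.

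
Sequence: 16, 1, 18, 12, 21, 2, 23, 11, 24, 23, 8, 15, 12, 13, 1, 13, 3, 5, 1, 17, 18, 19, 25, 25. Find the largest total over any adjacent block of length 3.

(16, 1, 18) → sum 35
(1, 18, 12) → sum 31
(18, 12, 21) → sum 51
(12, 21, 2) → sum 35
(21, 2, 23) → sum 46
(2, 23, 11) → sum 36
(23, 11, 24) → sum 58
(11, 24, 23) → sum 58
(24, 23, 8) → sum 55
(23, 8, 15) → sum 46
(8, 15, 12) → sum 35
(15, 12, 13) → sum 40
(12, 13, 1) → sum 26
(13, 1, 13) → sum 27
(1, 13, 3) → sum 17
(13, 3, 5) → sum 21
(3, 5, 1) → sum 9
(5, 1, 17) → sum 23
(1, 17, 18) → sum 36
(17, 18, 19) → sum 54
(18, 19, 25) → sum 62
(19, 25, 25) → sum 69
Largest of these is 69.

69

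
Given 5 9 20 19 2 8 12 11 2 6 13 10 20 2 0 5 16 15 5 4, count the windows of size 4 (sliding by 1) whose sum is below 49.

13

(5, 9, 20, 19) → sum 53
(9, 20, 19, 2) → sum 50
(20, 19, 2, 8) → sum 49
(19, 2, 8, 12) → sum 41  < 49 ✓
(2, 8, 12, 11) → sum 33  < 49 ✓
(8, 12, 11, 2) → sum 33  < 49 ✓
(12, 11, 2, 6) → sum 31  < 49 ✓
(11, 2, 6, 13) → sum 32  < 49 ✓
(2, 6, 13, 10) → sum 31  < 49 ✓
(6, 13, 10, 20) → sum 49
(13, 10, 20, 2) → sum 45  < 49 ✓
(10, 20, 2, 0) → sum 32  < 49 ✓
(20, 2, 0, 5) → sum 27  < 49 ✓
(2, 0, 5, 16) → sum 23  < 49 ✓
(0, 5, 16, 15) → sum 36  < 49 ✓
(5, 16, 15, 5) → sum 41  < 49 ✓
(16, 15, 5, 4) → sum 40  < 49 ✓
13 windows satisfy the condition.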